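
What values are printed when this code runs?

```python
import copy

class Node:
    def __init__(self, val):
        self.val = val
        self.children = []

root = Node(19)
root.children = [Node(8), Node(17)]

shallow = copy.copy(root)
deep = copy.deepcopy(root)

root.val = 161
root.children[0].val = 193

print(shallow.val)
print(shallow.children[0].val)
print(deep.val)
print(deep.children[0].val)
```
19
193
19
8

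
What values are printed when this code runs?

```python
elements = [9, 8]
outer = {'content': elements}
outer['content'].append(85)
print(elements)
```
[9, 8, 85]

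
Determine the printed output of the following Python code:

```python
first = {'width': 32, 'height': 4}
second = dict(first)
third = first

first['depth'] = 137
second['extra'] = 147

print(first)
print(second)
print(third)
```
{'width': 32, 'height': 4, 'depth': 137}
{'width': 32, 'height': 4, 'extra': 147}
{'width': 32, 'height': 4, 'depth': 137}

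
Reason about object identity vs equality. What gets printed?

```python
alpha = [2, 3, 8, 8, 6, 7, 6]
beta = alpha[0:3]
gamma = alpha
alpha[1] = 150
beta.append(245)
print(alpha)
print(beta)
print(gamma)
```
[2, 150, 8, 8, 6, 7, 6]
[2, 3, 8, 245]
[2, 150, 8, 8, 6, 7, 6]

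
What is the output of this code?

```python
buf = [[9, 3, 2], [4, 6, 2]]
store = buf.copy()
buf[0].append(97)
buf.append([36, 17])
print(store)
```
[[9, 3, 2, 97], [4, 6, 2]]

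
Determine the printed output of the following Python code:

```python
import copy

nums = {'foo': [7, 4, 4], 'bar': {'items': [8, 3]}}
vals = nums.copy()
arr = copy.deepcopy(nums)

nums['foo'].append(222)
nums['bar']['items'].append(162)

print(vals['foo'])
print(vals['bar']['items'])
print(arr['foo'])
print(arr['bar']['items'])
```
[7, 4, 4, 222]
[8, 3, 162]
[7, 4, 4]
[8, 3]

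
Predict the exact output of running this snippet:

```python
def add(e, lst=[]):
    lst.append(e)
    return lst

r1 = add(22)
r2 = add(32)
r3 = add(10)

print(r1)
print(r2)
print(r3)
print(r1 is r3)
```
[22, 32, 10]
[22, 32, 10]
[22, 32, 10]
True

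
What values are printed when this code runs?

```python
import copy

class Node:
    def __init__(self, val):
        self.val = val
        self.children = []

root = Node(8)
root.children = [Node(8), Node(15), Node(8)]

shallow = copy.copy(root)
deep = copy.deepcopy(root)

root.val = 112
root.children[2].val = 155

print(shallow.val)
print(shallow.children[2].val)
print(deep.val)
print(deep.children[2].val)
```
8
155
8
8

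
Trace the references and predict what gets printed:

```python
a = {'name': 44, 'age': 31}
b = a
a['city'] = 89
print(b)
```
{'name': 44, 'age': 31, 'city': 89}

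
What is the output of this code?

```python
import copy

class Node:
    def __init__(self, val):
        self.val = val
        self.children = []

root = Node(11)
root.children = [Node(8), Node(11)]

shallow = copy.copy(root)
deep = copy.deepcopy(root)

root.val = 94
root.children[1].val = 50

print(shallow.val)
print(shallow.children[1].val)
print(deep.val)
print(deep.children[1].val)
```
11
50
11
11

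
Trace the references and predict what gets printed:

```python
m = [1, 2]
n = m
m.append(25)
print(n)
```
[1, 2, 25]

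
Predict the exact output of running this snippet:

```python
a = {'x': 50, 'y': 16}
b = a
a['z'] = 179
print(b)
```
{'x': 50, 'y': 16, 'z': 179}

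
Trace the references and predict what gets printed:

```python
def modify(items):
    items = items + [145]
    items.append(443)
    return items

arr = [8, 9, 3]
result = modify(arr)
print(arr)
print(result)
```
[8, 9, 3]
[8, 9, 3, 145, 443]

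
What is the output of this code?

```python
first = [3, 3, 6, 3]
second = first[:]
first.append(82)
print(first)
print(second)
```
[3, 3, 6, 3, 82]
[3, 3, 6, 3]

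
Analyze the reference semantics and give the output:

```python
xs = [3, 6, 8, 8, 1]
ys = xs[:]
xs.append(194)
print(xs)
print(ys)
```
[3, 6, 8, 8, 1, 194]
[3, 6, 8, 8, 1]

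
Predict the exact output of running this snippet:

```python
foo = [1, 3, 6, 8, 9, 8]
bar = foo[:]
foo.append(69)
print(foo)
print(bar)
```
[1, 3, 6, 8, 9, 8, 69]
[1, 3, 6, 8, 9, 8]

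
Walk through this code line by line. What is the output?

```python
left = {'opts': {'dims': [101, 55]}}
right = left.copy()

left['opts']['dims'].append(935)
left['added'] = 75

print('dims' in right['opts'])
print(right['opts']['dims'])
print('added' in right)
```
True
[101, 55, 935]
False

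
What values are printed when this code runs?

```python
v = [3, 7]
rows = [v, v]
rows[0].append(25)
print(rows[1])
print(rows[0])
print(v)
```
[3, 7, 25]
[3, 7, 25]
[3, 7, 25]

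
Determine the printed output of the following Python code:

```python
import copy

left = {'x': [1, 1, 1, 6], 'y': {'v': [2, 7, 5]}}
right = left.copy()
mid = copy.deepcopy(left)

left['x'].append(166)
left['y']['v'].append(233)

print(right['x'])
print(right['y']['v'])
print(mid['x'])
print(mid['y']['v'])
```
[1, 1, 1, 6, 166]
[2, 7, 5, 233]
[1, 1, 1, 6]
[2, 7, 5]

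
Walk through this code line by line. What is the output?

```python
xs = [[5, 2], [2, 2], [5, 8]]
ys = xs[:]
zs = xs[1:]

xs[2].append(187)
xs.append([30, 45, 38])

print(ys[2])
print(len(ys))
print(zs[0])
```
[5, 8, 187]
3
[2, 2]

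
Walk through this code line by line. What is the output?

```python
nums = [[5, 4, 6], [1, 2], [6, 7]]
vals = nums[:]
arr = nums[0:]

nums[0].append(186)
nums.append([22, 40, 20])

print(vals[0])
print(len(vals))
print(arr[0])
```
[5, 4, 6, 186]
3
[5, 4, 6, 186]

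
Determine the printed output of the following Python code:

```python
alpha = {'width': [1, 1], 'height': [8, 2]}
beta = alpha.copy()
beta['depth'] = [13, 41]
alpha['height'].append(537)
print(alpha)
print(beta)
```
{'width': [1, 1], 'height': [8, 2, 537]}
{'width': [1, 1], 'height': [8, 2, 537], 'depth': [13, 41]}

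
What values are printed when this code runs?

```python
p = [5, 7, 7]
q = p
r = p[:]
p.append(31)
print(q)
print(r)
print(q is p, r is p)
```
[5, 7, 7, 31]
[5, 7, 7]
True False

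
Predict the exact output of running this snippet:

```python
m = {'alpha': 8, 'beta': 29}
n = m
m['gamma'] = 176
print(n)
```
{'alpha': 8, 'beta': 29, 'gamma': 176}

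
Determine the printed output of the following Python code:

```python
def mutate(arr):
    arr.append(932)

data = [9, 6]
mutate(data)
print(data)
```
[9, 6, 932]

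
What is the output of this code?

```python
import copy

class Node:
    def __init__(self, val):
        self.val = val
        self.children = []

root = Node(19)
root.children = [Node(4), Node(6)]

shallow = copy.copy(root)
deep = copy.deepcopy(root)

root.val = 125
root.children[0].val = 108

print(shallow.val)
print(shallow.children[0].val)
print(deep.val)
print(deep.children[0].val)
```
19
108
19
4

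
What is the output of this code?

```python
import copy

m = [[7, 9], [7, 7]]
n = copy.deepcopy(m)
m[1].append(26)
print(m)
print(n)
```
[[7, 9], [7, 7, 26]]
[[7, 9], [7, 7]]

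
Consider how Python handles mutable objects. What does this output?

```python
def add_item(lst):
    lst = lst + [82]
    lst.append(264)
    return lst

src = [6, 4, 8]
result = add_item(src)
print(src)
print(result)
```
[6, 4, 8]
[6, 4, 8, 82, 264]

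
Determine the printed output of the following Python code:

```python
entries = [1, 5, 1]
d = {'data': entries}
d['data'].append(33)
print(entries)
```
[1, 5, 1, 33]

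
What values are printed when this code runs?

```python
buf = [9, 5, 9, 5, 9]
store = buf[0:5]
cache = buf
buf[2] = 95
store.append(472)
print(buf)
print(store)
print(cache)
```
[9, 5, 95, 5, 9]
[9, 5, 9, 5, 9, 472]
[9, 5, 95, 5, 9]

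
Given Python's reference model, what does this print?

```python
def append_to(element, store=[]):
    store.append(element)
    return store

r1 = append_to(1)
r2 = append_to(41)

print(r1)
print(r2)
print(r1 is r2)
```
[1, 41]
[1, 41]
True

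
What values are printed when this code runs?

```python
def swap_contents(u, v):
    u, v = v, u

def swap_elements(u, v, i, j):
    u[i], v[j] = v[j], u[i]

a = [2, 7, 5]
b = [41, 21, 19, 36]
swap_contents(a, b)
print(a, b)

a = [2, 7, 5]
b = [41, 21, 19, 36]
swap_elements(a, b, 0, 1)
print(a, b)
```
[2, 7, 5] [41, 21, 19, 36]
[21, 7, 5] [41, 2, 19, 36]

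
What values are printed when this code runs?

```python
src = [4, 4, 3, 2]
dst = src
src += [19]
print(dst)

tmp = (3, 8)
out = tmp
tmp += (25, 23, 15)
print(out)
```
[4, 4, 3, 2, 19]
(3, 8)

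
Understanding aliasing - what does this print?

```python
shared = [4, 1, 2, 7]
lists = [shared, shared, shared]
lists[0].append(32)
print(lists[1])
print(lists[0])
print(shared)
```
[4, 1, 2, 7, 32]
[4, 1, 2, 7, 32]
[4, 1, 2, 7, 32]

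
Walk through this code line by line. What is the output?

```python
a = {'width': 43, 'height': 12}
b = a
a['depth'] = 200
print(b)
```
{'width': 43, 'height': 12, 'depth': 200}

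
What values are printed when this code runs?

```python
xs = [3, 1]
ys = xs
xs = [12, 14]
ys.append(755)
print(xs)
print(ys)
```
[12, 14]
[3, 1, 755]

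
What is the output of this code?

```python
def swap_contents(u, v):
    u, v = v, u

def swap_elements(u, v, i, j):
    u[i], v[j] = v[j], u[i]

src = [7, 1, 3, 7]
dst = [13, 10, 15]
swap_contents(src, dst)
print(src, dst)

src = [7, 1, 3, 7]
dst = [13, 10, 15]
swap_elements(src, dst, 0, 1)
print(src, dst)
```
[7, 1, 3, 7] [13, 10, 15]
[10, 1, 3, 7] [13, 7, 15]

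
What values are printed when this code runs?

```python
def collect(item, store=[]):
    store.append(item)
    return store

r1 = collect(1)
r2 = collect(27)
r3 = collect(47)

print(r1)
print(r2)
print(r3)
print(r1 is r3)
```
[1, 27, 47]
[1, 27, 47]
[1, 27, 47]
True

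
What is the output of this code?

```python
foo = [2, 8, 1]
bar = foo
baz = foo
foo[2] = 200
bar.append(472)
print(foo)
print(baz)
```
[2, 8, 200, 472]
[2, 8, 200, 472]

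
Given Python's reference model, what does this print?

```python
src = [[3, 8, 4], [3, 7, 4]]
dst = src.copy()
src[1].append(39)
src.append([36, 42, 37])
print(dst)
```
[[3, 8, 4], [3, 7, 4, 39]]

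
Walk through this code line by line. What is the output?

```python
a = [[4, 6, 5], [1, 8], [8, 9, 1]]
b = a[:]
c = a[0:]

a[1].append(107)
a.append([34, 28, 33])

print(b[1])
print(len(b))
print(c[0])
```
[1, 8, 107]
3
[4, 6, 5]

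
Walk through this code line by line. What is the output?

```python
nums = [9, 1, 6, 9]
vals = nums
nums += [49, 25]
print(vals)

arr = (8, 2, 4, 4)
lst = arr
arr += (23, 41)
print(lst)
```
[9, 1, 6, 9, 49, 25]
(8, 2, 4, 4)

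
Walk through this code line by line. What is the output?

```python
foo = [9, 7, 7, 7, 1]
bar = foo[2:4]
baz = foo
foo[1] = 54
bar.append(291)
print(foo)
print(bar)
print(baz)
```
[9, 54, 7, 7, 1]
[7, 7, 291]
[9, 54, 7, 7, 1]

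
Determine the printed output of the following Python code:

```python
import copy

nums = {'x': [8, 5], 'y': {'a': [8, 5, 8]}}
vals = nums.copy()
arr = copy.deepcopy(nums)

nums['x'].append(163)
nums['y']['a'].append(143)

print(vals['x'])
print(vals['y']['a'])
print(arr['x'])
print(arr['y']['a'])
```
[8, 5, 163]
[8, 5, 8, 143]
[8, 5]
[8, 5, 8]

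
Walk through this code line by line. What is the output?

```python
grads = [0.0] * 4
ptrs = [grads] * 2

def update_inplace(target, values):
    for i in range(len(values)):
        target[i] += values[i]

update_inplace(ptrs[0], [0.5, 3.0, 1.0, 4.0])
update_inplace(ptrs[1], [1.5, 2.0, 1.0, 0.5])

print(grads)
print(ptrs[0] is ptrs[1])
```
[2.0, 5.0, 2.0, 4.5]
True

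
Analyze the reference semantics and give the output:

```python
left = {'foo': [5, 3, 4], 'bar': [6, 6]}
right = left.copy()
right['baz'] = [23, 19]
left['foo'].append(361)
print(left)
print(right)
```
{'foo': [5, 3, 4, 361], 'bar': [6, 6]}
{'foo': [5, 3, 4, 361], 'bar': [6, 6], 'baz': [23, 19]}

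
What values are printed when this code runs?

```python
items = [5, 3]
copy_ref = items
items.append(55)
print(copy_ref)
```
[5, 3, 55]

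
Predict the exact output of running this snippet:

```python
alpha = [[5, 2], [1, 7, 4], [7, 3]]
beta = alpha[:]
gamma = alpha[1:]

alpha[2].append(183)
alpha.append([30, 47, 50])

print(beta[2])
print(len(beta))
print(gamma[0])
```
[7, 3, 183]
3
[1, 7, 4]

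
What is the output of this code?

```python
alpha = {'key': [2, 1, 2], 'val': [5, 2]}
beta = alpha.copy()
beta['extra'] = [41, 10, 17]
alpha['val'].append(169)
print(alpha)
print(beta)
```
{'key': [2, 1, 2], 'val': [5, 2, 169]}
{'key': [2, 1, 2], 'val': [5, 2, 169], 'extra': [41, 10, 17]}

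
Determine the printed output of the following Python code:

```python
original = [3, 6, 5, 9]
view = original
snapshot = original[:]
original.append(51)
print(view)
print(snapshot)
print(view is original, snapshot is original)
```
[3, 6, 5, 9, 51]
[3, 6, 5, 9]
True False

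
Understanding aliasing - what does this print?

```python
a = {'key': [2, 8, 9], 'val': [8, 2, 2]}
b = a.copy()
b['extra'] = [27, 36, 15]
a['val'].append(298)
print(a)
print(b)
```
{'key': [2, 8, 9], 'val': [8, 2, 2, 298]}
{'key': [2, 8, 9], 'val': [8, 2, 2, 298], 'extra': [27, 36, 15]}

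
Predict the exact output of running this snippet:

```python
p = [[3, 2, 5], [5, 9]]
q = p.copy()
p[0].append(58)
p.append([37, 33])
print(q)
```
[[3, 2, 5, 58], [5, 9]]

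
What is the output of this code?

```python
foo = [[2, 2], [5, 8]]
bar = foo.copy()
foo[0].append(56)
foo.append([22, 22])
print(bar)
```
[[2, 2, 56], [5, 8]]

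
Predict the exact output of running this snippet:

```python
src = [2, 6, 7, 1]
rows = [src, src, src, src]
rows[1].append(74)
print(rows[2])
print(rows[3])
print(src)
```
[2, 6, 7, 1, 74]
[2, 6, 7, 1, 74]
[2, 6, 7, 1, 74]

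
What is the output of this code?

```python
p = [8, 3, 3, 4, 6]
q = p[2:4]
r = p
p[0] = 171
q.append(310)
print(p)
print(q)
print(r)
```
[171, 3, 3, 4, 6]
[3, 4, 310]
[171, 3, 3, 4, 6]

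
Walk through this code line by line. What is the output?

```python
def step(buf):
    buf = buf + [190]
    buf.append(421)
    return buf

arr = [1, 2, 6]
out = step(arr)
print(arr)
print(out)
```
[1, 2, 6]
[1, 2, 6, 190, 421]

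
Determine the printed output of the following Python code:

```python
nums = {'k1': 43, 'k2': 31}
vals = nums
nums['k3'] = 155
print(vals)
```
{'k1': 43, 'k2': 31, 'k3': 155}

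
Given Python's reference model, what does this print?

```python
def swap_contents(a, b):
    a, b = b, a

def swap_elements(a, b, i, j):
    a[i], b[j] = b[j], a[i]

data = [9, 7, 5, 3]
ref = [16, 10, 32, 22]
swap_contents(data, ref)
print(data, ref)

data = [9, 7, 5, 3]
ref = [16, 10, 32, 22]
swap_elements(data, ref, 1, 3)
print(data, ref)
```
[9, 7, 5, 3] [16, 10, 32, 22]
[9, 22, 5, 3] [16, 10, 32, 7]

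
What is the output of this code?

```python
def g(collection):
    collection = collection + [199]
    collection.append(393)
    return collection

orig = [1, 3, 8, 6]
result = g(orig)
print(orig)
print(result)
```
[1, 3, 8, 6]
[1, 3, 8, 6, 199, 393]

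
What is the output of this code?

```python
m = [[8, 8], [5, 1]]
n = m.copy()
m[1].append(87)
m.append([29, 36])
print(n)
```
[[8, 8], [5, 1, 87]]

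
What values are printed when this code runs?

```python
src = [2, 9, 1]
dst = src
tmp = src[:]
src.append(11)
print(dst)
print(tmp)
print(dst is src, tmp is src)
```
[2, 9, 1, 11]
[2, 9, 1]
True False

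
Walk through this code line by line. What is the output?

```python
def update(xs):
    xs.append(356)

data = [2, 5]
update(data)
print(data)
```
[2, 5, 356]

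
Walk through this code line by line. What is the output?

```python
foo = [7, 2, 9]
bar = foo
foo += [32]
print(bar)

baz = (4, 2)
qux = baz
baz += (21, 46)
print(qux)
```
[7, 2, 9, 32]
(4, 2)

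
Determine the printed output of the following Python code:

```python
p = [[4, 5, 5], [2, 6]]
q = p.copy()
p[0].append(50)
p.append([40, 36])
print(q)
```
[[4, 5, 5, 50], [2, 6]]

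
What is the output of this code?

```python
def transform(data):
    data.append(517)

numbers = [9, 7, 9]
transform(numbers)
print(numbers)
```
[9, 7, 9, 517]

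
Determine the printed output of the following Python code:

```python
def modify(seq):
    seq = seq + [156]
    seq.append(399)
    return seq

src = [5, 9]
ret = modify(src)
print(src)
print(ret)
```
[5, 9]
[5, 9, 156, 399]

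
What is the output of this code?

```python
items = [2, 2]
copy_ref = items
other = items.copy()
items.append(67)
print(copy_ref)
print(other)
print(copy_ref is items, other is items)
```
[2, 2, 67]
[2, 2]
True False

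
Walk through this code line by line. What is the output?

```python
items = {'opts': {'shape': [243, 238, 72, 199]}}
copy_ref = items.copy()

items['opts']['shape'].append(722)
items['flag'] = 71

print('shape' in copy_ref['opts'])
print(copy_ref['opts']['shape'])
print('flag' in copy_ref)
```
True
[243, 238, 72, 199, 722]
False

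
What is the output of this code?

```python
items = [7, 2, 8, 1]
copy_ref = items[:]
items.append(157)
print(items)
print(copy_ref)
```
[7, 2, 8, 1, 157]
[7, 2, 8, 1]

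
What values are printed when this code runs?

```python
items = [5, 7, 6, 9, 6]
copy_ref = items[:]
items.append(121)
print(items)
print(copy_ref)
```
[5, 7, 6, 9, 6, 121]
[5, 7, 6, 9, 6]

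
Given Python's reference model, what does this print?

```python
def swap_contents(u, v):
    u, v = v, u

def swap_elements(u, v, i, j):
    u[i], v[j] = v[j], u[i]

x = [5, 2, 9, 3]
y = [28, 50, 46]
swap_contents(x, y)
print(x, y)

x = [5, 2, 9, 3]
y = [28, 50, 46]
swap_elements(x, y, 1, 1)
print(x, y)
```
[5, 2, 9, 3] [28, 50, 46]
[5, 50, 9, 3] [28, 2, 46]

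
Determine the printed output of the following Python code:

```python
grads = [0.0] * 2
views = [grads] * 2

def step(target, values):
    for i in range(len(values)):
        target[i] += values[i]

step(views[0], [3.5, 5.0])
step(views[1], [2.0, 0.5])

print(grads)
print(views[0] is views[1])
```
[5.5, 5.5]
True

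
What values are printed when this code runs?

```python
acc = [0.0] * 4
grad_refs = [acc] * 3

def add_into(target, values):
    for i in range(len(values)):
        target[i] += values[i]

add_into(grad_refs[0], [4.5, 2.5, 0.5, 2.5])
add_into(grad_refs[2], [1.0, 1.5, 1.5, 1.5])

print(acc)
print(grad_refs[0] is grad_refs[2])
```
[5.5, 4.0, 2.0, 4.0]
True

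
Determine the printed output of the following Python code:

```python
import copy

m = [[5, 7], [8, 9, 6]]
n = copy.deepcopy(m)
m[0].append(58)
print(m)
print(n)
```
[[5, 7, 58], [8, 9, 6]]
[[5, 7], [8, 9, 6]]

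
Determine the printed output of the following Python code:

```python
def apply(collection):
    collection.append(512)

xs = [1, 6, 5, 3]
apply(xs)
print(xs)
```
[1, 6, 5, 3, 512]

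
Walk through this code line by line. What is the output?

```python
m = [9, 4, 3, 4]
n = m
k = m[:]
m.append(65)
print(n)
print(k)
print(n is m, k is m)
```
[9, 4, 3, 4, 65]
[9, 4, 3, 4]
True False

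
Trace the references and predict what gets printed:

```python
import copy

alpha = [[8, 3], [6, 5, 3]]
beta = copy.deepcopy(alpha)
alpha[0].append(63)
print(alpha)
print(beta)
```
[[8, 3, 63], [6, 5, 3]]
[[8, 3], [6, 5, 3]]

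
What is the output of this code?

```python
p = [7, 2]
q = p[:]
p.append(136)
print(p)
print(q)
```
[7, 2, 136]
[7, 2]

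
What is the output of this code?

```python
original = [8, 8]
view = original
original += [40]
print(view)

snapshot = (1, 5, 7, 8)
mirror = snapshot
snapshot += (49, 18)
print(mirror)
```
[8, 8, 40]
(1, 5, 7, 8)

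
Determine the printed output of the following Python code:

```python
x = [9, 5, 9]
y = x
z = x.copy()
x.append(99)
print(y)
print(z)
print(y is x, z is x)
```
[9, 5, 9, 99]
[9, 5, 9]
True False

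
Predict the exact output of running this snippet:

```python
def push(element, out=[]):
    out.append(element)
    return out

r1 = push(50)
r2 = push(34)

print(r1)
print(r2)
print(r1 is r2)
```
[50, 34]
[50, 34]
True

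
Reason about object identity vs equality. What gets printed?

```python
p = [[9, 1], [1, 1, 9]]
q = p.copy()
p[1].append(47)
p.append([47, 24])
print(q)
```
[[9, 1], [1, 1, 9, 47]]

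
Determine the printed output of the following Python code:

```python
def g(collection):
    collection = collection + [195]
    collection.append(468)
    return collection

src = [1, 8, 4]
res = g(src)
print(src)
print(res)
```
[1, 8, 4]
[1, 8, 4, 195, 468]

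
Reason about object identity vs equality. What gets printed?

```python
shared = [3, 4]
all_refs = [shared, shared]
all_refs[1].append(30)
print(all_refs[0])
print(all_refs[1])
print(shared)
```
[3, 4, 30]
[3, 4, 30]
[3, 4, 30]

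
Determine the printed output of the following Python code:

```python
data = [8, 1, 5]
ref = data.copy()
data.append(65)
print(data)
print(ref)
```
[8, 1, 5, 65]
[8, 1, 5]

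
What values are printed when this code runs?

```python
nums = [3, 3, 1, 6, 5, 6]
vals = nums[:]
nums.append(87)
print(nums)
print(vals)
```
[3, 3, 1, 6, 5, 6, 87]
[3, 3, 1, 6, 5, 6]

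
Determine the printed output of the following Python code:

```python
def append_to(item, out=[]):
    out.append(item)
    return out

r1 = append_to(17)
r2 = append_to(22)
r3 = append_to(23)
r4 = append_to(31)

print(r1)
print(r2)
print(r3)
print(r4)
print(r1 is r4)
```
[17, 22, 23, 31]
[17, 22, 23, 31]
[17, 22, 23, 31]
[17, 22, 23, 31]
True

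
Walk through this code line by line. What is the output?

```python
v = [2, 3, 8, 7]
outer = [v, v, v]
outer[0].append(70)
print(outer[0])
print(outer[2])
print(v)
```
[2, 3, 8, 7, 70]
[2, 3, 8, 7, 70]
[2, 3, 8, 7, 70]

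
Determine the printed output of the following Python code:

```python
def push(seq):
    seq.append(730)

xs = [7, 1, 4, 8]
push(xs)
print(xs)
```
[7, 1, 4, 8, 730]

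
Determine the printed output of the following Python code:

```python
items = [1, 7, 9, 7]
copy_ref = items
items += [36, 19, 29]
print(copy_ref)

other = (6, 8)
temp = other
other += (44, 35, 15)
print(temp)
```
[1, 7, 9, 7, 36, 19, 29]
(6, 8)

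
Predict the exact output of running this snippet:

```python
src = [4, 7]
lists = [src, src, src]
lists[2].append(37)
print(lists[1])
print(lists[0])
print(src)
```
[4, 7, 37]
[4, 7, 37]
[4, 7, 37]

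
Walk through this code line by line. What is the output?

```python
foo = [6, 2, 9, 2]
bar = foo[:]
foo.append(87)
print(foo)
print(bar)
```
[6, 2, 9, 2, 87]
[6, 2, 9, 2]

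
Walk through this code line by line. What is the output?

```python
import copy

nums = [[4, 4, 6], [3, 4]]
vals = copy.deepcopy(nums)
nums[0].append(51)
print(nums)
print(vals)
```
[[4, 4, 6, 51], [3, 4]]
[[4, 4, 6], [3, 4]]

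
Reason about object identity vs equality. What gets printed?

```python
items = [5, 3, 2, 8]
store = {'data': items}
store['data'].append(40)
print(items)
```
[5, 3, 2, 8, 40]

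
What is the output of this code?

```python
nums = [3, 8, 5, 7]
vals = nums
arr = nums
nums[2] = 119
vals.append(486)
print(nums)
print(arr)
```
[3, 8, 119, 7, 486]
[3, 8, 119, 7, 486]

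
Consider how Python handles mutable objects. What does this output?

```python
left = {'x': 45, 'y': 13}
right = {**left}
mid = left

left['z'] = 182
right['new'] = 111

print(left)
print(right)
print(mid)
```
{'x': 45, 'y': 13, 'z': 182}
{'x': 45, 'y': 13, 'new': 111}
{'x': 45, 'y': 13, 'z': 182}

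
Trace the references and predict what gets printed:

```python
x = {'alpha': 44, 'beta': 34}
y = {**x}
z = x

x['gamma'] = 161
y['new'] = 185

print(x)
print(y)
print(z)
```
{'alpha': 44, 'beta': 34, 'gamma': 161}
{'alpha': 44, 'beta': 34, 'new': 185}
{'alpha': 44, 'beta': 34, 'gamma': 161}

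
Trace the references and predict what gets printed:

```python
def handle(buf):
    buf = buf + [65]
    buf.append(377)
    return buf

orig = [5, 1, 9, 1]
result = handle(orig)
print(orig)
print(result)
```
[5, 1, 9, 1]
[5, 1, 9, 1, 65, 377]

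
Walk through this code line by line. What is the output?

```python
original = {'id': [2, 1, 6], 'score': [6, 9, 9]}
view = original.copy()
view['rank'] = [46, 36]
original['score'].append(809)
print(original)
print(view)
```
{'id': [2, 1, 6], 'score': [6, 9, 9, 809]}
{'id': [2, 1, 6], 'score': [6, 9, 9, 809], 'rank': [46, 36]}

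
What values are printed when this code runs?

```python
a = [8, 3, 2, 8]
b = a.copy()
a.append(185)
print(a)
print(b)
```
[8, 3, 2, 8, 185]
[8, 3, 2, 8]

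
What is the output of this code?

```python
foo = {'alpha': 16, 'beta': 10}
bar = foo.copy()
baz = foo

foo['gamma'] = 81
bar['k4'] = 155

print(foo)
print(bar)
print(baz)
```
{'alpha': 16, 'beta': 10, 'gamma': 81}
{'alpha': 16, 'beta': 10, 'k4': 155}
{'alpha': 16, 'beta': 10, 'gamma': 81}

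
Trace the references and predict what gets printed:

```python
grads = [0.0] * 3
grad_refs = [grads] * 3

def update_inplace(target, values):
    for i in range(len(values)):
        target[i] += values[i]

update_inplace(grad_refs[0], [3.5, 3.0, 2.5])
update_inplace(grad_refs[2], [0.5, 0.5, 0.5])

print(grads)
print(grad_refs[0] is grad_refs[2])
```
[4.0, 3.5, 3.0]
True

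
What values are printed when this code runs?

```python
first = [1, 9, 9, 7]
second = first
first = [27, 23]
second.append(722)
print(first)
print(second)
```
[27, 23]
[1, 9, 9, 7, 722]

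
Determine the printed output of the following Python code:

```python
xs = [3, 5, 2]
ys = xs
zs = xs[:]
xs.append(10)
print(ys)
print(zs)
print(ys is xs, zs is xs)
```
[3, 5, 2, 10]
[3, 5, 2]
True False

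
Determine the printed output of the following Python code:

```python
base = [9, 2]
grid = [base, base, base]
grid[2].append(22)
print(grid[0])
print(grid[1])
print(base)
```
[9, 2, 22]
[9, 2, 22]
[9, 2, 22]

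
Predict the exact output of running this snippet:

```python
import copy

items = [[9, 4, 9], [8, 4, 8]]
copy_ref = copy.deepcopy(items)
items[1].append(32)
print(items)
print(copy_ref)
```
[[9, 4, 9], [8, 4, 8, 32]]
[[9, 4, 9], [8, 4, 8]]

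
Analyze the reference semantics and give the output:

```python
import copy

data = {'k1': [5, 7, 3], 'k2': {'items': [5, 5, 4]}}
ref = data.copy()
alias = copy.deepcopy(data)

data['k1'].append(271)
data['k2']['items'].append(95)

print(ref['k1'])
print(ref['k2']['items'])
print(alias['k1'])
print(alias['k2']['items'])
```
[5, 7, 3, 271]
[5, 5, 4, 95]
[5, 7, 3]
[5, 5, 4]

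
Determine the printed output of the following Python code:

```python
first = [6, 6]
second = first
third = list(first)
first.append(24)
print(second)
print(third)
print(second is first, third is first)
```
[6, 6, 24]
[6, 6]
True False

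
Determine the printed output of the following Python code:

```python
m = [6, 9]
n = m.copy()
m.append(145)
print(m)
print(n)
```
[6, 9, 145]
[6, 9]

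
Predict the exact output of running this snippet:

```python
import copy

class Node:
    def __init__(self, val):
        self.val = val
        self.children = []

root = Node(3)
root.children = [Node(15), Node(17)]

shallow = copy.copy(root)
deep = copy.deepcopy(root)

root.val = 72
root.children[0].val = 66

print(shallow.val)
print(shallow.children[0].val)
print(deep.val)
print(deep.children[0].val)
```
3
66
3
15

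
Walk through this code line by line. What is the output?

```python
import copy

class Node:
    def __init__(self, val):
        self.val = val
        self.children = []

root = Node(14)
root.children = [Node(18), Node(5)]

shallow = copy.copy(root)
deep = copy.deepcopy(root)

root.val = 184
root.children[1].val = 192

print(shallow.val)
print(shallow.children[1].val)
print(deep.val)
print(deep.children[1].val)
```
14
192
14
5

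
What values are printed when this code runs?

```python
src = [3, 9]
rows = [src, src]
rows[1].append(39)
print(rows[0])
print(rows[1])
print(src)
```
[3, 9, 39]
[3, 9, 39]
[3, 9, 39]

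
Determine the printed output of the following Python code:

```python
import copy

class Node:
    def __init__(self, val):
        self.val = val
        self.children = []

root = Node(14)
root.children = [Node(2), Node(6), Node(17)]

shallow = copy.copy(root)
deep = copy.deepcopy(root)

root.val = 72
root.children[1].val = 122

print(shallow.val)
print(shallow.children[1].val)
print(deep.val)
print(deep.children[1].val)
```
14
122
14
6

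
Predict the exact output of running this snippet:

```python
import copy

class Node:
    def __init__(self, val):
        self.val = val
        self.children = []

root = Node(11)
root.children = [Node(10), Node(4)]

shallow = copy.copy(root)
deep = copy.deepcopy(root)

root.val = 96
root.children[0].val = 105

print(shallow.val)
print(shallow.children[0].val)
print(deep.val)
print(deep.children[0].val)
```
11
105
11
10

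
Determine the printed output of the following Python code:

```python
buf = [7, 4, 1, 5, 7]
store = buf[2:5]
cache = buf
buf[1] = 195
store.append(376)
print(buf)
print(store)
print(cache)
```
[7, 195, 1, 5, 7]
[1, 5, 7, 376]
[7, 195, 1, 5, 7]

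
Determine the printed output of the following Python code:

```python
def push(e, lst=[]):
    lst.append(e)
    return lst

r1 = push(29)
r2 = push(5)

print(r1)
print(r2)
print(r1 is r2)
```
[29, 5]
[29, 5]
True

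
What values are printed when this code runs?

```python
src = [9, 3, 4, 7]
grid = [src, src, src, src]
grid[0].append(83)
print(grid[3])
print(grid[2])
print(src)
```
[9, 3, 4, 7, 83]
[9, 3, 4, 7, 83]
[9, 3, 4, 7, 83]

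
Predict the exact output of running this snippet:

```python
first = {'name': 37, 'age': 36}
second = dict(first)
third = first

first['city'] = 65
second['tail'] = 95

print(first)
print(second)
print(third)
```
{'name': 37, 'age': 36, 'city': 65}
{'name': 37, 'age': 36, 'tail': 95}
{'name': 37, 'age': 36, 'city': 65}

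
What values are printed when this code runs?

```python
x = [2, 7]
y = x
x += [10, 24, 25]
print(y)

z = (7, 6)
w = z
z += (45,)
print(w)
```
[2, 7, 10, 24, 25]
(7, 6)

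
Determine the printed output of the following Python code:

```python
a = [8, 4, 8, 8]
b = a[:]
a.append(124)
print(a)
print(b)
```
[8, 4, 8, 8, 124]
[8, 4, 8, 8]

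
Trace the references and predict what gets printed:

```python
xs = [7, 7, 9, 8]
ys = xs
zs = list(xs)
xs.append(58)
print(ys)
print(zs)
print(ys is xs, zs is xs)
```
[7, 7, 9, 8, 58]
[7, 7, 9, 8]
True False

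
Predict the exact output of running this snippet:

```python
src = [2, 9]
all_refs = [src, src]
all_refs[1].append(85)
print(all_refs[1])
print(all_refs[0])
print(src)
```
[2, 9, 85]
[2, 9, 85]
[2, 9, 85]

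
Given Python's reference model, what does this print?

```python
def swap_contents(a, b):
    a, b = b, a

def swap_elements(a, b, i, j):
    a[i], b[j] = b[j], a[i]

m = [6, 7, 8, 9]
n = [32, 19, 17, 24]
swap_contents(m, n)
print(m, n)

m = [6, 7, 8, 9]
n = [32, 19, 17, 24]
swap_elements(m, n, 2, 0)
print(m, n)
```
[6, 7, 8, 9] [32, 19, 17, 24]
[6, 7, 32, 9] [8, 19, 17, 24]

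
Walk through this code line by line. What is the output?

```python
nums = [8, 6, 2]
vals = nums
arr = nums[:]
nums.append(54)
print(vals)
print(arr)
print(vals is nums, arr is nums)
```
[8, 6, 2, 54]
[8, 6, 2]
True False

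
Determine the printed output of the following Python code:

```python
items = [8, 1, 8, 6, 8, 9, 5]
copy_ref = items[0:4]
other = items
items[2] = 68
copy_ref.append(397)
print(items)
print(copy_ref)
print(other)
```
[8, 1, 68, 6, 8, 9, 5]
[8, 1, 8, 6, 397]
[8, 1, 68, 6, 8, 9, 5]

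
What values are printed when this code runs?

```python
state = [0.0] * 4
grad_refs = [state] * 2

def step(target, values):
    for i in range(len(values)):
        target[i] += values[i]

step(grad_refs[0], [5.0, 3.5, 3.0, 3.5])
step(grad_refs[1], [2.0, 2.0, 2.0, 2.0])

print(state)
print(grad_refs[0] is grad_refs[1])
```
[7.0, 5.5, 5.0, 5.5]
True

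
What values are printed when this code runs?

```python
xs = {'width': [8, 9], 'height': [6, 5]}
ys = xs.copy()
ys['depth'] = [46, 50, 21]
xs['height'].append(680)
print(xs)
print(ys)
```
{'width': [8, 9], 'height': [6, 5, 680]}
{'width': [8, 9], 'height': [6, 5, 680], 'depth': [46, 50, 21]}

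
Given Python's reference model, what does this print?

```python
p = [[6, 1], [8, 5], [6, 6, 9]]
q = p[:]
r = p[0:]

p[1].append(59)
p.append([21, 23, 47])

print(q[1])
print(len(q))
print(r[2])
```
[8, 5, 59]
3
[6, 6, 9]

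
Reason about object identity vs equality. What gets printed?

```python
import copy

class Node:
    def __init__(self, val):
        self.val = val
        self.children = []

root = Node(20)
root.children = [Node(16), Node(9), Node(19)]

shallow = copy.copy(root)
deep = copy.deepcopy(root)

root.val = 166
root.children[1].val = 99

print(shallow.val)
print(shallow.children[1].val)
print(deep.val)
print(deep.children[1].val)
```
20
99
20
9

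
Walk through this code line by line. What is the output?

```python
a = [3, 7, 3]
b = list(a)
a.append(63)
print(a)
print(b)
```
[3, 7, 3, 63]
[3, 7, 3]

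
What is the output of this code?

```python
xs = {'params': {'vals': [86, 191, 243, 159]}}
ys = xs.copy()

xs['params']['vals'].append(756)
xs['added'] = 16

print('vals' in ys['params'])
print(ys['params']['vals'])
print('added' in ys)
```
True
[86, 191, 243, 159, 756]
False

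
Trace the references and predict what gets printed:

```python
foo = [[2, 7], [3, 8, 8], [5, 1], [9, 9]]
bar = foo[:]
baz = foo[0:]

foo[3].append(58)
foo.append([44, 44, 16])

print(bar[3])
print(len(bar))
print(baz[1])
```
[9, 9, 58]
4
[3, 8, 8]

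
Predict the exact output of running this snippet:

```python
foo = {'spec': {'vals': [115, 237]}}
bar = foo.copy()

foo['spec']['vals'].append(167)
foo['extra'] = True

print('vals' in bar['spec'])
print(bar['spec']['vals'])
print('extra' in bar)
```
True
[115, 237, 167]
False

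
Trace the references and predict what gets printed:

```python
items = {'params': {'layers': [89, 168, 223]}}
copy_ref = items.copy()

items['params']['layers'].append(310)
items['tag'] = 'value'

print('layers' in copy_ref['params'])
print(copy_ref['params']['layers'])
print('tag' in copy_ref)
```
True
[89, 168, 223, 310]
False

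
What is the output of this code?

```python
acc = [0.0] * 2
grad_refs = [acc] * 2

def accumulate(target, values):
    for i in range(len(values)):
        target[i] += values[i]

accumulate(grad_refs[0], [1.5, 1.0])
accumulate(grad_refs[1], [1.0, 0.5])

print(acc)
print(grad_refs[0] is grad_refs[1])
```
[2.5, 1.5]
True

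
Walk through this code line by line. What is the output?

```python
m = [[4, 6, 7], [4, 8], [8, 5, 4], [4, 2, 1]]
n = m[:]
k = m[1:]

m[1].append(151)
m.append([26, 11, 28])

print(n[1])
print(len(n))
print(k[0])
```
[4, 8, 151]
4
[4, 8, 151]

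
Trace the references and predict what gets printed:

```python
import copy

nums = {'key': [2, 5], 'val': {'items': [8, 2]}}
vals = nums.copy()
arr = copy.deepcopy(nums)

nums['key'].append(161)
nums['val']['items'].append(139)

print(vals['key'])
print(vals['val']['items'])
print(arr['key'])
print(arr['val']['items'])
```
[2, 5, 161]
[8, 2, 139]
[2, 5]
[8, 2]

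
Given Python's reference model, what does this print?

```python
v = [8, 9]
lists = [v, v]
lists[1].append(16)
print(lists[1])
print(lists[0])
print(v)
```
[8, 9, 16]
[8, 9, 16]
[8, 9, 16]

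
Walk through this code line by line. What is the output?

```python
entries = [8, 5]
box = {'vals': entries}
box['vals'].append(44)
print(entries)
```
[8, 5, 44]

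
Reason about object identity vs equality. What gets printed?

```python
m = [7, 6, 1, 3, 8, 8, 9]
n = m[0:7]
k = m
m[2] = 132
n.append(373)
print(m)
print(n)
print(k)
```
[7, 6, 132, 3, 8, 8, 9]
[7, 6, 1, 3, 8, 8, 9, 373]
[7, 6, 132, 3, 8, 8, 9]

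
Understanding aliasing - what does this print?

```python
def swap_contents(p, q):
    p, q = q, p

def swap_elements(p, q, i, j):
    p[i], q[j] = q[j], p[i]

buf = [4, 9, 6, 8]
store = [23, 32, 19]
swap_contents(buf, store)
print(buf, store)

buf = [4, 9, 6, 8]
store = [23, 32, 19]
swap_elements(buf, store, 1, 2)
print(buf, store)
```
[4, 9, 6, 8] [23, 32, 19]
[4, 19, 6, 8] [23, 32, 9]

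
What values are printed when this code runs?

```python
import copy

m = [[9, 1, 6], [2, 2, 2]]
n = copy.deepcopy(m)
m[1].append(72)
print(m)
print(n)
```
[[9, 1, 6], [2, 2, 2, 72]]
[[9, 1, 6], [2, 2, 2]]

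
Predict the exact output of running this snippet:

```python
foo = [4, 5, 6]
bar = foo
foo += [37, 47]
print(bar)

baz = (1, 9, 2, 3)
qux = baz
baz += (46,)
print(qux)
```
[4, 5, 6, 37, 47]
(1, 9, 2, 3)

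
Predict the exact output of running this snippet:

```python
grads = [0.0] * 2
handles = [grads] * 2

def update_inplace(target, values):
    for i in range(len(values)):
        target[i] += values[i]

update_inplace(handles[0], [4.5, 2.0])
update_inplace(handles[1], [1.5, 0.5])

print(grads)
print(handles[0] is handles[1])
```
[6.0, 2.5]
True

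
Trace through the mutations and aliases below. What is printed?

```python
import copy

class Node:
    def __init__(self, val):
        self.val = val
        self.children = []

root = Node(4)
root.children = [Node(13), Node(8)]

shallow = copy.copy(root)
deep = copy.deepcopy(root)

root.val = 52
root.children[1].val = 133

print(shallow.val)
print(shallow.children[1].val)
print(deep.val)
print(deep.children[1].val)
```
4
133
4
8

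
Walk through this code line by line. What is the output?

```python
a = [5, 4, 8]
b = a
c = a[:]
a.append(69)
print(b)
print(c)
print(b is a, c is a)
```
[5, 4, 8, 69]
[5, 4, 8]
True False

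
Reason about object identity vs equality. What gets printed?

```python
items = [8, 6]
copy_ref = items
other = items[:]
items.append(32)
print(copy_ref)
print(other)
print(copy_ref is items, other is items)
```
[8, 6, 32]
[8, 6]
True False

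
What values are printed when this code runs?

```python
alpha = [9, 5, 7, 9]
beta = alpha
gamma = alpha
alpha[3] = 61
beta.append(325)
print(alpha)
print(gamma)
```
[9, 5, 7, 61, 325]
[9, 5, 7, 61, 325]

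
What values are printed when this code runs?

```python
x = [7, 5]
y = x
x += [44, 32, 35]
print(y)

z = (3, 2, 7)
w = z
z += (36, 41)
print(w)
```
[7, 5, 44, 32, 35]
(3, 2, 7)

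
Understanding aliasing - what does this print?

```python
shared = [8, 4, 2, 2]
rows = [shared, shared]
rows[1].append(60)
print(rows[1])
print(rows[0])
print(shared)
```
[8, 4, 2, 2, 60]
[8, 4, 2, 2, 60]
[8, 4, 2, 2, 60]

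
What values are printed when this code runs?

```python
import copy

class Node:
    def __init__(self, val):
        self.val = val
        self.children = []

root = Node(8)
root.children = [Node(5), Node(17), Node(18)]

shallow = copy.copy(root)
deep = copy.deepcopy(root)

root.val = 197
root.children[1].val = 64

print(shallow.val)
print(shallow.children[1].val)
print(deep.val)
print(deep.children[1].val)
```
8
64
8
17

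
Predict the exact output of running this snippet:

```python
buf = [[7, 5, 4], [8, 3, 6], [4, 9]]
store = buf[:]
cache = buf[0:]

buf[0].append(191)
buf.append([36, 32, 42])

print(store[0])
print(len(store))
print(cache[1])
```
[7, 5, 4, 191]
3
[8, 3, 6]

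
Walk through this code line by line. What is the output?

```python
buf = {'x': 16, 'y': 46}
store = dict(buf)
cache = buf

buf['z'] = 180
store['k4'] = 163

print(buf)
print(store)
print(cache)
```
{'x': 16, 'y': 46, 'z': 180}
{'x': 16, 'y': 46, 'k4': 163}
{'x': 16, 'y': 46, 'z': 180}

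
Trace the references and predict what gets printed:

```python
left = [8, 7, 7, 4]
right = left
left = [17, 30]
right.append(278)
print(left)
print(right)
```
[17, 30]
[8, 7, 7, 4, 278]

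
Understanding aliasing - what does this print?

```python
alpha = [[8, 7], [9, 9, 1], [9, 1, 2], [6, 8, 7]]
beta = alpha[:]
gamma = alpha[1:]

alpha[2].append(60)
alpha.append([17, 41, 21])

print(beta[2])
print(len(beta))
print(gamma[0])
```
[9, 1, 2, 60]
4
[9, 9, 1]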